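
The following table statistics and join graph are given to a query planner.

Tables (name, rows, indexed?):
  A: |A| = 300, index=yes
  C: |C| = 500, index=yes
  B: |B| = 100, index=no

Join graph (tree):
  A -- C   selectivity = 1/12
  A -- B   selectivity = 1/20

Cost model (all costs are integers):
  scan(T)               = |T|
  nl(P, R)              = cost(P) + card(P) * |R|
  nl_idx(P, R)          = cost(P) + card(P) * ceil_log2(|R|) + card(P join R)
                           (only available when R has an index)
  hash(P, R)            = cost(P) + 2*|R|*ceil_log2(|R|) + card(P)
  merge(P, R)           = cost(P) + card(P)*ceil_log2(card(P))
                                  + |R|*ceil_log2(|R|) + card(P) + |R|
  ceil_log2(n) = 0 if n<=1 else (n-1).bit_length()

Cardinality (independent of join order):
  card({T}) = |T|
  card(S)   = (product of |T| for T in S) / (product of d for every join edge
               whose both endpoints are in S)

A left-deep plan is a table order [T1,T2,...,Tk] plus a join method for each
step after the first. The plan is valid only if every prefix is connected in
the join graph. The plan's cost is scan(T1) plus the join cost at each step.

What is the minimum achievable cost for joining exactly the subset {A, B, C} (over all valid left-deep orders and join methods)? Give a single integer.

Selinger DP over subsets of {A,B,C}:
  {A}: scan cost=300, card=300
  {C}: scan cost=500, card=500
  {B}: scan cost=100, card=100
  {AC}: card=12500; try (A,hash)→6400, (C,merge)→8300, (A,merge)→8500, (C,hash)→9600, (C,nl_idx)→15500, (A,nl_idx)→17500 …(+2); best=6400 via (A,hash)
  {AB}: card=1500; try (B,hash)→2000, (A,nl_idx)→2500, (A,merge)→3900, (B,merge)→4100, (A,hash)→5600, (A,nl)→30100 …(+1); best=2000 via (B,hash)
  {ABC}: card=62500; try (C,hash)→12500, (B,hash)→20300, (C,merge)→25000, (C,nl_idx)→78000, (B,merge)→194700, (C,nl)→752000 …(+1); best=12500 via (C,hash)

12500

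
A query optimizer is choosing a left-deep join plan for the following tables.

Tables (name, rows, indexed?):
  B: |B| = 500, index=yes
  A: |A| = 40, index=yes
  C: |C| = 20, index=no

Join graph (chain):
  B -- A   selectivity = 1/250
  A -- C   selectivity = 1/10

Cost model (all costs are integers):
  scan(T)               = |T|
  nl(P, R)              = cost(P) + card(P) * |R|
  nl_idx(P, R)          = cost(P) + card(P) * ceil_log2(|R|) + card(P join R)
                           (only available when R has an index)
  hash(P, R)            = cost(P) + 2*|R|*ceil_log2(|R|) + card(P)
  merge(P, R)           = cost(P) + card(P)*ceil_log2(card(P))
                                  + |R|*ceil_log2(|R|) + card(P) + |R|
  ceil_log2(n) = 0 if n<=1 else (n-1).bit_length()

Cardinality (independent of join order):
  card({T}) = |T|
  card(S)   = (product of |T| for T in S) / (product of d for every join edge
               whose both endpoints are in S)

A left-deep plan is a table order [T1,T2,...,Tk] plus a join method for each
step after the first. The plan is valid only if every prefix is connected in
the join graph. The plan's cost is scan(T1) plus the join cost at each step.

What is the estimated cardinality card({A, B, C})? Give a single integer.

160

Tables in S: A(40), B(500), C(20)
Edges inside S: B-A(d=250), A-C(d=10)
numerator = 40 * 500 * 20 = 400000
denominator = 250 * 10 = 2500
card(S) = 400000 / 2500 = 160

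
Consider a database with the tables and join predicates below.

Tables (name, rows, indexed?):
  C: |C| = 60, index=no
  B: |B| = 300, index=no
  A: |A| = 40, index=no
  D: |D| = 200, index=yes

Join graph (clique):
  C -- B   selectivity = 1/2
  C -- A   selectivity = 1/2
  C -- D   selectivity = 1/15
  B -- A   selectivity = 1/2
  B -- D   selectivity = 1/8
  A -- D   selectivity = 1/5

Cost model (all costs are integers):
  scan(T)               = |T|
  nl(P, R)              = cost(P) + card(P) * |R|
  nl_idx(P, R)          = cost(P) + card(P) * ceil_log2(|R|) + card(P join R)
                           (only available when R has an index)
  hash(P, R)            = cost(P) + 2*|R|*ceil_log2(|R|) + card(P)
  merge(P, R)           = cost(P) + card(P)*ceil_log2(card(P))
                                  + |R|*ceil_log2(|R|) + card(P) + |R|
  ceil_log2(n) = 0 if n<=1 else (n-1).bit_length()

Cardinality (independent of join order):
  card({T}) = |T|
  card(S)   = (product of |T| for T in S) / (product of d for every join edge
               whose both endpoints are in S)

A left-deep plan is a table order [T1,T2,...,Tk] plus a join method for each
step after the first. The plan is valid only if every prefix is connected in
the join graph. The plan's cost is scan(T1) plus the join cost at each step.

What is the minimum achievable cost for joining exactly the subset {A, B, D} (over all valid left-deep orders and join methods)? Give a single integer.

Selinger DP over subsets of {A,B,D}:
  {B}: scan cost=300, card=300
  {A}: scan cost=40, card=40
  {D}: scan cost=200, card=200
  {AB}: card=6000; try (A,hash)→1080, (B,merge)→3320, (A,merge)→3580, (B,hash)→5480, (B,nl)→12040, (A,nl)→12300; best=1080 via (A,hash)
  {BD}: card=7500; try (D,hash)→3800, (B,merge)→5000, (D,merge)→5100, (B,hash)→5800, (D,nl_idx)→10200, (B,nl)→60200 …(+1); best=3800 via (D,hash)
  {AD}: card=1600; try (A,hash)→880, (D,nl_idx)→1960, (D,merge)→2120, (A,merge)→2280, (D,hash)→3280, (D,nl)→8040 …(+1); best=880 via (A,hash)
  {ABD}: card=30000; try (B,hash)→7880, (D,hash)→10280, (A,hash)→11780, (B,merge)→23080, (D,nl_idx)→79080, (D,merge)→86880 …(+4); best=7880 via (B,hash)

7880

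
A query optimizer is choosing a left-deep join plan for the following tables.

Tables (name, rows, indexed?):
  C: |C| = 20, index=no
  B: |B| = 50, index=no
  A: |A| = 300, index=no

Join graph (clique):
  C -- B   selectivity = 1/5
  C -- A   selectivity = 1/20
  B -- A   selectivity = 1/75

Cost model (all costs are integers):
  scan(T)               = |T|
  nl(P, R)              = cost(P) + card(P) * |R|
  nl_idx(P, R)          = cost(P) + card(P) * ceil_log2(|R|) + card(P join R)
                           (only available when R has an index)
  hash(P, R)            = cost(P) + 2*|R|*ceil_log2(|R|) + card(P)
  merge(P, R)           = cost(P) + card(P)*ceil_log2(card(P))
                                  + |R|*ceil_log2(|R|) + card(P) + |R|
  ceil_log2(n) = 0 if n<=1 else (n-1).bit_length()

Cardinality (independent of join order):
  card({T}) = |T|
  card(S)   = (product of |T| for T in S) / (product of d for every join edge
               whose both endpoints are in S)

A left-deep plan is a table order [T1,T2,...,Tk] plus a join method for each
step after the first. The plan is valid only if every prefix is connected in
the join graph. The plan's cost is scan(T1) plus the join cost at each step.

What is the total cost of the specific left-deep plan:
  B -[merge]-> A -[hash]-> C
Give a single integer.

step 1: scan B: cost=50, card=50
step 2: join A via merge
    card(P join A) = 50*300/(75) = 200
    cost = 50 + 50*6 + 300*9 + 50 + 300 = 3400
step 3: join C via hash
    card(P join C) = 200*20/(5*20) = 40
    cost = 3400 + 2*20*5 + 200 = 3800

3800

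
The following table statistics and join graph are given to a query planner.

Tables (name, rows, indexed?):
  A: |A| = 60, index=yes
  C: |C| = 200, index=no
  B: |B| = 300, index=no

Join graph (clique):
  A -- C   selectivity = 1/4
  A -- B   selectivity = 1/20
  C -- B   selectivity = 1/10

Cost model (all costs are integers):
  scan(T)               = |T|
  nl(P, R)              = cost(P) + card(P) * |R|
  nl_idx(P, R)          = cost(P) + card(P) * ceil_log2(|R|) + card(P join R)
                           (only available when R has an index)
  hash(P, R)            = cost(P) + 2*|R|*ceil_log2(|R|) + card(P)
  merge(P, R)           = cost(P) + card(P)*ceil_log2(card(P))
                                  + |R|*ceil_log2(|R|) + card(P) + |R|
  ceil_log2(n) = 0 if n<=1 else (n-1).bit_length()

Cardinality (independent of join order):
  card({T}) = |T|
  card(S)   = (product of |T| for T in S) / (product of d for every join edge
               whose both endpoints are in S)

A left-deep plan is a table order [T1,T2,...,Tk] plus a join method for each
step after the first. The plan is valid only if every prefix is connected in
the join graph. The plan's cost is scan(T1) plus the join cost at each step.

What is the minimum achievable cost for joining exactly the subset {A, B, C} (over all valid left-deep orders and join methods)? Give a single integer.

5420

Selinger DP over subsets of {A,B,C}:
  {A}: scan cost=60, card=60
  {C}: scan cost=200, card=200
  {B}: scan cost=300, card=300
  {AC}: card=3000; try (A,hash)→1120, (C,merge)→2280, (A,merge)→2420, (C,hash)→3320, (A,nl_idx)→4400, (C,nl)→12060 …(+1); best=1120 via (A,hash)
  {AB}: card=900; try (A,hash)→1320, (A,nl_idx)→3000, (B,merge)→3480, (A,merge)→3720, (B,hash)→5520, (B,nl)→18060 …(+1); best=1320 via (A,hash)
  {BC}: card=6000; try (C,hash)→3800, (B,merge)→5000, (C,merge)→5100, (B,hash)→5800, (B,nl)→60200, (C,nl)→60300; best=3800 via (C,hash)
  {ABC}: card=4500; try (C,hash)→5420, (B,hash)→9520, (A,hash)→10520, (C,merge)→13020, (B,merge)→43120, (A,nl_idx)→44300 …(+4); best=5420 via (C,hash)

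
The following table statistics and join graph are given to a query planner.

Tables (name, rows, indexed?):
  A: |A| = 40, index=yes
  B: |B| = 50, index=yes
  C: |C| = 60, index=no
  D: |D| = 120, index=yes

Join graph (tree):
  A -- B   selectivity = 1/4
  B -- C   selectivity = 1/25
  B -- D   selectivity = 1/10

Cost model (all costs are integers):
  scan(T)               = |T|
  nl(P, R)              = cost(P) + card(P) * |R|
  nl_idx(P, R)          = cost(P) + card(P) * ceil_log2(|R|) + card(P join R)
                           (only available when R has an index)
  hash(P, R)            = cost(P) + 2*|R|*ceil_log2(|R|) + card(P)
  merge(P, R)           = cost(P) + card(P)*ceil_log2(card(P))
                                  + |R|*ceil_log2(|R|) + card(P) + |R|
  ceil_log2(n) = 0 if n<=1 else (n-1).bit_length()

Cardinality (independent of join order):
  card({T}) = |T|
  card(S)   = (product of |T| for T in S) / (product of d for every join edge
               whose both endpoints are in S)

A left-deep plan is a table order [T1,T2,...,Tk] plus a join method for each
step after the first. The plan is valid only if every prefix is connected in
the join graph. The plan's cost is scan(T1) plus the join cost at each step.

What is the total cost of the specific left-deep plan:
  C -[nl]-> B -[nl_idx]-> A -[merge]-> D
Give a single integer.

20340

step 1: scan C: cost=60, card=60
step 2: join B via nl
    card(P join B) = 60*50/(25) = 120
    cost = 60 + 60*50 = 3060
step 3: join A via nl_idx
    card(P join A) = 120*40/(4) = 1200
    cost = 3060 + 120*6 + 1200 = 4980
step 4: join D via merge
    card(P join D) = 1200*120/(10) = 14400
    cost = 4980 + 1200*11 + 120*7 + 1200 + 120 = 20340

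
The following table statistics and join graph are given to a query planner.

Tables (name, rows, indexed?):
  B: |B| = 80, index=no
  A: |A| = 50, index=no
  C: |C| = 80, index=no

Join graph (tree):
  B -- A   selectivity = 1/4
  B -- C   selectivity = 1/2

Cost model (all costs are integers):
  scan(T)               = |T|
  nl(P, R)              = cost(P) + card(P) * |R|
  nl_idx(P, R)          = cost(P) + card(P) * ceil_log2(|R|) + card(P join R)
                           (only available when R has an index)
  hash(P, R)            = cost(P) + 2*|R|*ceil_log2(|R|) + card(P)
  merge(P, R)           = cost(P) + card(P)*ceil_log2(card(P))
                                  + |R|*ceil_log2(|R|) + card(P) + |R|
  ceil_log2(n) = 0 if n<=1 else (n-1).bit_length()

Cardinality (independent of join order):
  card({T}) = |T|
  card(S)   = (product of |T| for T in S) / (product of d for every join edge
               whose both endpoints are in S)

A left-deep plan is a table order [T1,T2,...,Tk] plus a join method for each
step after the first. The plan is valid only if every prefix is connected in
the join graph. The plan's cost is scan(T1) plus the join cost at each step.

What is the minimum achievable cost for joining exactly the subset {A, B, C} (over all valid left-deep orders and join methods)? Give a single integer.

2880

Selinger DP over subsets of {A,B,C}:
  {B}: scan cost=80, card=80
  {A}: scan cost=50, card=50
  {C}: scan cost=80, card=80
  {AB}: card=1000; try (A,hash)→760, (B,merge)→1040, (A,merge)→1070, (B,hash)→1220, (B,nl)→4050, (A,nl)→4080; best=760 via (A,hash)
  {BC}: card=3200; try (C,hash)→1280, (B,hash)→1280, (C,merge)→1360, (B,merge)→1360, (C,nl)→6480, (B,nl)→6480; best=1280 via (C,hash)
  {ABC}: card=40000; try (C,hash)→2880, (A,hash)→5080, (C,merge)→12400, (A,merge)→43230, (C,nl)→80760, (A,nl)→161280; best=2880 via (C,hash)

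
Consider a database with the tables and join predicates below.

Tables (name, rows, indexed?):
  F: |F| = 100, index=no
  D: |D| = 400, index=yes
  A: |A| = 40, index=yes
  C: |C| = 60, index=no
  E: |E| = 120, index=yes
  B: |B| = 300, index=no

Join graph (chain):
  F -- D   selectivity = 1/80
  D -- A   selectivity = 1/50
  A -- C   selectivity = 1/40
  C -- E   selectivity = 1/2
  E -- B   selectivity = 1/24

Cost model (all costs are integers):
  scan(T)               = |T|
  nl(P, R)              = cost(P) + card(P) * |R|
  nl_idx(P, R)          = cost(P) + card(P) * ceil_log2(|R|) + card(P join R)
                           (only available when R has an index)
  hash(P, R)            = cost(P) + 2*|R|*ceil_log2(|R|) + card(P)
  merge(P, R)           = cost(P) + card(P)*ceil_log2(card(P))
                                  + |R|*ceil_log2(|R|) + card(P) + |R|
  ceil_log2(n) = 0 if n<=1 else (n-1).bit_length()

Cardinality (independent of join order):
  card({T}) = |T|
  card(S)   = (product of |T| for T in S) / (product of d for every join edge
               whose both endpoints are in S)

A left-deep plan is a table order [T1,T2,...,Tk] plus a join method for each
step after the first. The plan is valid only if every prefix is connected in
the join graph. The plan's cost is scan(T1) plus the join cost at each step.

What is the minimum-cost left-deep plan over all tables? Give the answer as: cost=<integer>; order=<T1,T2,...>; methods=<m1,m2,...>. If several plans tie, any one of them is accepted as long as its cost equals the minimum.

Selinger DP (subsets sized 1..n):
  {F}: scan cost=100, card=100
  {D}: scan cost=400, card=400
  {A}: scan cost=40, card=40
  {C}: scan cost=60, card=60
  {E}: scan cost=120, card=120
  {B}: scan cost=300, card=300
  {DF}: card=500; try (D,nl_idx)→1500, (F,hash)→2200, (D,merge)→4900, (F,merge)→5200, (D,hash)→7400, (D,nl)→40100 …(+1); best=1500 via (D,nl_idx)
  {AD}: card=320; try (D,nl_idx)→720, (A,hash)→1280, (A,nl_idx)→3120, (D,merge)→4320, (A,merge)→4680, (D,hash)→7280 …(+2); best=720 via (D,nl_idx)
  {AC}: card=60; try (A,nl_idx)→480, (A,hash)→600, (C,merge)→740, (A,merge)→760, (C,hash)→800, (C,nl)→2440 …(+1); best=480 via (A,nl_idx)
  {CE}: card=3600; try (C,hash)→960, (E,merge)→1440, (C,merge)→1500, (E,hash)→1800, (E,nl_idx)→4080, (E,nl)→7260 …(+1); best=960 via (C,hash)
  {BE}: card=1500; try (E,hash)→2280, (E,nl_idx)→3900, (B,merge)→4080, (E,merge)→4260, (B,hash)→5640, (B,nl)→36120 …(+1); best=2280 via (E,hash)
  {ADF}: card=400; try (F,hash)→2440, (A,hash)→2480, (F,merge)→4720, (A,nl_idx)→4900, (A,merge)→6780, (A,nl)→21500 …(+1); best=2440 via (F,hash)
  {ACD}: card=480; try (D,nl_idx)→1500, (C,hash)→1760, (C,merge)→4340, (D,merge)→4900, (D,hash)→7740, (C,nl)→19920 …(+1); best=1500 via (D,nl_idx)
  {ACE}: card=3600; try (E,merge)→1860, (E,hash)→2220, (E,nl_idx)→4500, (A,hash)→5040, (E,nl)→7680, (A,nl_idx)→26160 …(+2); best=1860 via (E,merge)
  {BCE}: card=45000; try (C,hash)→4500, (B,hash)→9960, (C,merge)→20700, (B,merge)→50760, (C,nl)→92280, (B,nl)→1080960; best=4500 via (C,hash)
  {ACDF}: card=600; try (F,hash)→3380, (C,hash)→3560, (C,merge)→6860, (F,merge)→7100, (C,nl)→26440, (F,nl)→49500; best=3380 via (F,hash)
  {ACDE}: card=28800; try (E,hash)→3660, (E,merge)→7260, (D,hash)→12660, (E,nl_idx)→33660, (D,merge)→52660, (E,nl)→59100 …(+2); best=3660 via (E,hash)
  {ABCE}: card=45000; try (B,hash)→10860, (A,hash)→49980, (B,merge)→51660, (A,nl_idx)→319500, (A,merge)→769780, (B,nl)→1081860 …(+1); best=10860 via (B,hash)
  {ACDEF}: card=36000; try (E,hash)→5660, (E,merge)→10940, (F,hash)→33860, (E,nl_idx)→43580, (E,nl)→75380, (F,merge)→465260 …(+1); best=5660 via (E,hash)
  {ABCDE}: card=360000; try (B,hash)→37860, (D,hash)→63060, (B,merge)→467460, (D,nl_idx)→775860, (D,merge)→779860, (B,nl)→8643660 …(+1); best=37860 via (B,hash)
  {ABCDEF}: card=450000; try (B,hash)→47060, (F,hash)→399260, (B,merge)→620660, (F,merge)→7238660, (B,nl)→10805660, (F,nl)→36037860; best=47060 via (B,hash)

cost=47060; order=C,A,D,F,E,B; methods=nl_idx,nl_idx,hash,hash,hash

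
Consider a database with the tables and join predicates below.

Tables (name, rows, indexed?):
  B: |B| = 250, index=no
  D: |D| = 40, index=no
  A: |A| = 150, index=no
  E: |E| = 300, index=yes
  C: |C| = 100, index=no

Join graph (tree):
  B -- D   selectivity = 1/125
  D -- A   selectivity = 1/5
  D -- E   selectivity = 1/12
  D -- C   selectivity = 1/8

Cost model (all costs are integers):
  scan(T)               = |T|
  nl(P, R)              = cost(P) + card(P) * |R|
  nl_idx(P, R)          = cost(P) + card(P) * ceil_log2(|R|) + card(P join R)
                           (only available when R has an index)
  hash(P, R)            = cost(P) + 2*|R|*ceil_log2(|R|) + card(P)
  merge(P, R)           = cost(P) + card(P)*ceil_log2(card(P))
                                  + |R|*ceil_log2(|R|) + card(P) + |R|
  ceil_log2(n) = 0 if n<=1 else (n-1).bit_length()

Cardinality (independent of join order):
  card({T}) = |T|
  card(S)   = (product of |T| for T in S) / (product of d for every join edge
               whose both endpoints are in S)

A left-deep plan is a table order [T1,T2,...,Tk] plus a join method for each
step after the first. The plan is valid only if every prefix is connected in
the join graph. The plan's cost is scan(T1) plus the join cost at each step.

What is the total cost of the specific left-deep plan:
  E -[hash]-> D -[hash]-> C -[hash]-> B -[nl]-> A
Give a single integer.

step 1: scan E: cost=300, card=300
step 2: join D via hash
    card(P join D) = 300*40/(12) = 1000
    cost = 300 + 2*40*6 + 300 = 1080
step 3: join C via hash
    card(P join C) = 1000*100/(8) = 12500
    cost = 1080 + 2*100*7 + 1000 = 3480
step 4: join B via hash
    card(P join B) = 12500*250/(125) = 25000
    cost = 3480 + 2*250*8 + 12500 = 19980
step 5: join A via nl
    card(P join A) = 25000*150/(5) = 750000
    cost = 19980 + 25000*150 = 3769980

3769980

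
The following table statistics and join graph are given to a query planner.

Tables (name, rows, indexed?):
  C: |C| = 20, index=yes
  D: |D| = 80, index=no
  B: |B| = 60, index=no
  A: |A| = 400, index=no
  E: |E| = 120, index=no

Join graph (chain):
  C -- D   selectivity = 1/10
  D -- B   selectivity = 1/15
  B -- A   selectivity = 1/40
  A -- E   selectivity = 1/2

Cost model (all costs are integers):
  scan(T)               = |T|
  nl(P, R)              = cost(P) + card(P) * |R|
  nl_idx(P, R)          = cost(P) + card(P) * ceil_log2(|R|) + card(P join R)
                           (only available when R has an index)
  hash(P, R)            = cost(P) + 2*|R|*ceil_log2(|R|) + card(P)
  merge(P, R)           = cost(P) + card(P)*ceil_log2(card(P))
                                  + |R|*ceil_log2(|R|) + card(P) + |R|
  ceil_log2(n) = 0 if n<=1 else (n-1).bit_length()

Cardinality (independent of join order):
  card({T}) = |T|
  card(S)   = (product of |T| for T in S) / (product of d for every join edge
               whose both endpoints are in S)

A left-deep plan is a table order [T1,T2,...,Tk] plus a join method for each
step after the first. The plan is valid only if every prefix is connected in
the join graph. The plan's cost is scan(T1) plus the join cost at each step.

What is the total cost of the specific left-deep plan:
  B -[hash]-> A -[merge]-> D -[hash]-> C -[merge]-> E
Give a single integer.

108520

step 1: scan B: cost=60, card=60
step 2: join A via hash
    card(P join A) = 60*400/(40) = 600
    cost = 60 + 2*400*9 + 60 = 7320
step 3: join D via merge
    card(P join D) = 600*80/(15) = 3200
    cost = 7320 + 600*10 + 80*7 + 600 + 80 = 14560
step 4: join C via hash
    card(P join C) = 3200*20/(10) = 6400
    cost = 14560 + 2*20*5 + 3200 = 17960
step 5: join E via merge
    card(P join E) = 6400*120/(2) = 384000
    cost = 17960 + 6400*13 + 120*7 + 6400 + 120 = 108520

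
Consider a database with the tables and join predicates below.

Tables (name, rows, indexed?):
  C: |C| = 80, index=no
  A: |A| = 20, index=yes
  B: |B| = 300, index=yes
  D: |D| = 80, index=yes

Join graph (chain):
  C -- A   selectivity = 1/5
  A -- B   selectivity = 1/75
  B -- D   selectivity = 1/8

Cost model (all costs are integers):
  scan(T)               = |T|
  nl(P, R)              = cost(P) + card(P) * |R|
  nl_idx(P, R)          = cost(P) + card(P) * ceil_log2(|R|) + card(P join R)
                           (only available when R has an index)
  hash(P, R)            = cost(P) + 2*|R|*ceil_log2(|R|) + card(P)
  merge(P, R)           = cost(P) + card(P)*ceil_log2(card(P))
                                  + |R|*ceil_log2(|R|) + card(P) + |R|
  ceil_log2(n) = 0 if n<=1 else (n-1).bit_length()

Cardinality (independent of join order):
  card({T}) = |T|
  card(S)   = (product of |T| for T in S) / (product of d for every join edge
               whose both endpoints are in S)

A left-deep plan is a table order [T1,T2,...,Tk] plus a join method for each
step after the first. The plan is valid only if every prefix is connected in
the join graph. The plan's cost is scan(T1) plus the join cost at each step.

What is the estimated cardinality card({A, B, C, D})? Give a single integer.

Tables in S: A(20), B(300), C(80), D(80)
Edges inside S: C-A(d=5), A-B(d=75), B-D(d=8)
numerator = 20 * 300 * 80 * 80 = 38400000
denominator = 5 * 75 * 8 = 3000
card(S) = 38400000 / 3000 = 12800

12800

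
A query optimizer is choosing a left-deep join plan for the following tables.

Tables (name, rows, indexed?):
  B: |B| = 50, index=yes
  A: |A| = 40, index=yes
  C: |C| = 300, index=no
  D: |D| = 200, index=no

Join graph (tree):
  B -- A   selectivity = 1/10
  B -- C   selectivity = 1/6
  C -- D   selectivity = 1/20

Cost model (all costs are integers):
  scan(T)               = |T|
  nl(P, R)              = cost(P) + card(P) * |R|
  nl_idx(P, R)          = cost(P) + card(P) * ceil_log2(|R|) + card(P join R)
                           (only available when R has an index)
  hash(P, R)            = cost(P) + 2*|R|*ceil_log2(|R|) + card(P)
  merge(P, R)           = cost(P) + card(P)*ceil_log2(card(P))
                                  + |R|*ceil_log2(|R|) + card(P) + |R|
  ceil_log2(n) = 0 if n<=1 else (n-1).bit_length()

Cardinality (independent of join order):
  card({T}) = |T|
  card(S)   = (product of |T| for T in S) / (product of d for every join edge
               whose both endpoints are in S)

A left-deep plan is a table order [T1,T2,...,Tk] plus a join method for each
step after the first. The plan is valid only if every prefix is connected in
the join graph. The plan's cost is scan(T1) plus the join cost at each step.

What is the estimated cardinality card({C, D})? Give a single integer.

Tables in S: C(300), D(200)
Edges inside S: C-D(d=20)
numerator = 300 * 200 = 60000
denominator = 20 = 20
card(S) = 60000 / 20 = 3000

3000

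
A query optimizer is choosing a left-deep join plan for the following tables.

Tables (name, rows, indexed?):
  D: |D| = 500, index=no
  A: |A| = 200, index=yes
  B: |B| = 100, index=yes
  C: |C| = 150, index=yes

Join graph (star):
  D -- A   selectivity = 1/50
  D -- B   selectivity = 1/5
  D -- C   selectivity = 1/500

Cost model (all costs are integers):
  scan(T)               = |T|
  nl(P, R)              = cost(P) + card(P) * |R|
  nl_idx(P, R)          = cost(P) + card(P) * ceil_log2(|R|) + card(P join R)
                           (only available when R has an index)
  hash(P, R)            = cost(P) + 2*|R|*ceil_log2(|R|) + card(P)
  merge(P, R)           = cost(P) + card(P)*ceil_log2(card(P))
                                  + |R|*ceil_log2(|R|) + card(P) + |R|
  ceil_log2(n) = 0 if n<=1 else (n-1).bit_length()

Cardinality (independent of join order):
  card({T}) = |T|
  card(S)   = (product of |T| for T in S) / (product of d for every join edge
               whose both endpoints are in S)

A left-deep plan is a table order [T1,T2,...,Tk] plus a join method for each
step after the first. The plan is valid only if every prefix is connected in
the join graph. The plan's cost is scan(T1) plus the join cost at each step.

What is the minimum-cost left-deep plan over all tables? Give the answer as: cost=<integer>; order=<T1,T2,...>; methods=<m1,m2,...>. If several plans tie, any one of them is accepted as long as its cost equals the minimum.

Selinger DP (subsets sized 1..n):
  {D}: scan cost=500, card=500
  {A}: scan cost=200, card=200
  {B}: scan cost=100, card=100
  {C}: scan cost=150, card=150
  {AD}: card=2000; try (A,hash)→4200, (A,nl_idx)→6500, (D,merge)→7000, (A,merge)→7300, (D,hash)→9400, (D,nl)→100200 …(+1); best=4200 via (A,hash)
  {BD}: card=10000; try (B,hash)→2400, (D,merge)→5900, (B,merge)→6300, (D,hash)→9200, (B,nl_idx)→14000, (D,nl)→50100 …(+1); best=2400 via (B,hash)
  {CD}: card=150; try (C,hash)→3400, (C,nl_idx)→4650, (D,merge)→6500, (C,merge)→6850, (D,hash)→9300, (D,nl)→75150 …(+1); best=3400 via (C,hash)
  {ABD}: card=40000; try (B,hash)→7600, (A,hash)→15600, (B,merge)→29000, (B,nl_idx)→58200, (A,nl_idx)→122400, (A,merge)→154200 …(+2); best=7600 via (B,hash)
  {ACD}: card=600; try (A,nl_idx)→5200, (A,merge)→6550, (A,hash)→6750, (C,hash)→8600, (C,nl_idx)→20800, (C,merge)→29550 …(+2); best=5200 via (A,nl_idx)
  {BCD}: card=3000; try (B,hash)→4950, (B,merge)→5550, (B,nl_idx)→7450, (C,hash)→14800, (B,nl)→18400, (C,nl_idx)→85400 …(+2); best=4950 via (B,hash)
  {ABCD}: card=12000; try (B,hash)→7200, (A,hash)→11150, (B,merge)→12600, (B,nl_idx)→21400, (A,nl_idx)→40950, (A,merge)→45750 …(+6); best=7200 via (B,hash)

cost=7200; order=D,C,A,B; methods=hash,nl_idx,hash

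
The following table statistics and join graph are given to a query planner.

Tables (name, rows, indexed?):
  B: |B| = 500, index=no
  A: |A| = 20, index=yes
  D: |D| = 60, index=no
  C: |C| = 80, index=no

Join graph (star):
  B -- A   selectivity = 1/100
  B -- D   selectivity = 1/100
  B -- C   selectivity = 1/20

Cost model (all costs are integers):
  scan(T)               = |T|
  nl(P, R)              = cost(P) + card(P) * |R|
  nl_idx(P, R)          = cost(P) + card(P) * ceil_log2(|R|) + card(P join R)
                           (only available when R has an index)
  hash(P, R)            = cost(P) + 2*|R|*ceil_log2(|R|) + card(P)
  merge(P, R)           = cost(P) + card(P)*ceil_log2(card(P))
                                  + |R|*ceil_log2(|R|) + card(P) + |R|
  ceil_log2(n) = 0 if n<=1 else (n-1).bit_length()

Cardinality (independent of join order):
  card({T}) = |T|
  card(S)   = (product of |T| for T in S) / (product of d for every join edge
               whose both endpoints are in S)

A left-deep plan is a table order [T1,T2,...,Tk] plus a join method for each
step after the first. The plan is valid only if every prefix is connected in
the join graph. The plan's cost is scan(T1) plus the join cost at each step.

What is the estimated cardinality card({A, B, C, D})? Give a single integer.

Tables in S: A(20), B(500), C(80), D(60)
Edges inside S: B-A(d=100), B-D(d=100), B-C(d=20)
numerator = 20 * 500 * 80 * 60 = 48000000
denominator = 100 * 100 * 20 = 200000
card(S) = 48000000 / 200000 = 240

240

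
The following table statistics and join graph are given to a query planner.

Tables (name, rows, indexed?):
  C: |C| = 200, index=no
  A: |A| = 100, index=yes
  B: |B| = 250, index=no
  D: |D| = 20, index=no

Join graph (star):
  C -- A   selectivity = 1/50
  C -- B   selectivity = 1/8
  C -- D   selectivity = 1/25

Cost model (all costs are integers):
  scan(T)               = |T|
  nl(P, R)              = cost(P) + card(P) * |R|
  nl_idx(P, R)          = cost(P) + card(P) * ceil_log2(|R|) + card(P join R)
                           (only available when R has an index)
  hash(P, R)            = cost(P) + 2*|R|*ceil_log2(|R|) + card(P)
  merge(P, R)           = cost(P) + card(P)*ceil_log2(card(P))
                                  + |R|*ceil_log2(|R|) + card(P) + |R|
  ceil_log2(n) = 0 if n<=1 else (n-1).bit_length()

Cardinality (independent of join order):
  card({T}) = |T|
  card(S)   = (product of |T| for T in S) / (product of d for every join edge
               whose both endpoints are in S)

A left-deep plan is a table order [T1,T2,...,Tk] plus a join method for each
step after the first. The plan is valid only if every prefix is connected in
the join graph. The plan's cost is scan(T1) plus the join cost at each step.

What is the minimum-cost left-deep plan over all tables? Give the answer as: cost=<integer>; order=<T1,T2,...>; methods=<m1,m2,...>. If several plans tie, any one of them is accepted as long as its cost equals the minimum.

cost=6360; order=C,D,A,B; methods=hash,nl_idx,hash

Selinger DP (subsets sized 1..n):
  {C}: scan cost=200, card=200
  {A}: scan cost=100, card=100
  {B}: scan cost=250, card=250
  {D}: scan cost=20, card=20
  {AC}: card=400; try (A,hash)→1800, (A,nl_idx)→2000, (C,merge)→2700, (A,merge)→2800, (C,hash)→3400, (C,nl)→20100 …(+1); best=1800 via (A,hash)
  {BC}: card=6250; try (C,hash)→3700, (B,merge)→4250, (C,merge)→4300, (B,hash)→4400, (B,nl)→50200, (C,nl)→50250; best=3700 via (C,hash)
  {CD}: card=160; try (D,hash)→600, (C,merge)→1940, (D,merge)→2120, (C,hash)→3240, (C,nl)→4020, (D,nl)→4200; best=600 via (D,hash)
  {ABC}: card=12500; try (B,hash)→6200, (B,merge)→8050, (A,hash)→11350, (A,nl_idx)→59950, (A,merge)→92000, (B,nl)→101800 …(+1); best=6200 via (B,hash)
  {ACD}: card=320; try (A,nl_idx)→2040, (A,hash)→2160, (D,hash)→2400, (A,merge)→2840, (D,merge)→5920, (D,nl)→9800 …(+1); best=2040 via (A,nl_idx)
  {BCD}: card=5000; try (B,merge)→4290, (B,hash)→4760, (D,hash)→10150, (B,nl)→40600, (D,merge)→91320, (D,nl)→128700; best=4290 via (B,merge)
  {ABCD}: card=10000; try (B,hash)→6360, (B,merge)→7490, (A,hash)→10690, (D,hash)→18900, (A,nl_idx)→49290, (A,merge)→75090 …(+4); best=6360 via (B,hash)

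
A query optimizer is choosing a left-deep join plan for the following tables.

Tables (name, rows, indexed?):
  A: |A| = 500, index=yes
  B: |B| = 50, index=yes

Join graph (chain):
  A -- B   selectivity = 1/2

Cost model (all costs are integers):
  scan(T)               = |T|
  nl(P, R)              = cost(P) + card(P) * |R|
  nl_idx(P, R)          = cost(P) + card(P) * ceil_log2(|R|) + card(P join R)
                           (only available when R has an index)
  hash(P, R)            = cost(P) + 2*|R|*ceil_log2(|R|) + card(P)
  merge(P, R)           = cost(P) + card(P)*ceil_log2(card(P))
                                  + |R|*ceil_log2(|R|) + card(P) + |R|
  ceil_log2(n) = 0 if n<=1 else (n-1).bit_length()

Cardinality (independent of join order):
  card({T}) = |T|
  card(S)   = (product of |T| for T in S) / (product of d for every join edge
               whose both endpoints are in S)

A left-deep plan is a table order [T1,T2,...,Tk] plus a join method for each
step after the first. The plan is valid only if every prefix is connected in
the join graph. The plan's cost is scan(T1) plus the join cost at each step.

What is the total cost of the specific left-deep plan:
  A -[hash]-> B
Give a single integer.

1600

step 1: scan A: cost=500, card=500
step 2: join B via hash
    card(P join B) = 500*50/(2) = 12500
    cost = 500 + 2*50*6 + 500 = 1600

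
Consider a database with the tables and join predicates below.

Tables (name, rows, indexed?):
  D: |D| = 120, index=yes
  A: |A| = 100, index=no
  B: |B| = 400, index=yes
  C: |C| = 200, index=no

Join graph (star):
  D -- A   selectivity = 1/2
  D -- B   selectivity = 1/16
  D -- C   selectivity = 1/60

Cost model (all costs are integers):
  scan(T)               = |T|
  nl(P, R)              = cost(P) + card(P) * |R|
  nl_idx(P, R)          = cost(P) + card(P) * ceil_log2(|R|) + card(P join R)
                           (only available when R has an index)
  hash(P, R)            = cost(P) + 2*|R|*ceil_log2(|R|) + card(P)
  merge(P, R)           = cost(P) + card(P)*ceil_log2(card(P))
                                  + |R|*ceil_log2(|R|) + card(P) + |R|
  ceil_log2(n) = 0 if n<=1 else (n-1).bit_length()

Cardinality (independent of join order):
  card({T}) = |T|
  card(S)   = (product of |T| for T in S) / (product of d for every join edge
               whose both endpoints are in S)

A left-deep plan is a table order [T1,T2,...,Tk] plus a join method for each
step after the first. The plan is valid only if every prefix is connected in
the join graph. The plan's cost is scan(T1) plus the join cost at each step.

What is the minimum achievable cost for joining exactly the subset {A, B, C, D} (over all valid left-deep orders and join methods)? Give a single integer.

Selinger DP over subsets of {A,B,C,D}:
  {D}: scan cost=120, card=120
  {A}: scan cost=100, card=100
  {B}: scan cost=400, card=400
  {C}: scan cost=200, card=200
  {AD}: card=6000; try (A,hash)→1640, (D,merge)→1860, (D,hash)→1880, (A,merge)→1880, (D,nl_idx)→6800, (D,nl)→12100 …(+1); best=1640 via (A,hash)
  {BD}: card=3000; try (D,hash)→2480, (B,nl_idx)→4200, (B,merge)→5080, (D,merge)→5360, (D,nl_idx)→6200, (B,hash)→7440 …(+2); best=2480 via (D,hash)
  {CD}: card=400; try (D,nl_idx)→2000, (D,hash)→2080, (C,merge)→2880, (D,merge)→2960, (C,hash)→3440, (C,nl)→24120 …(+1); best=2000 via (D,nl_idx)
  {ABD}: card=150000; try (A,hash)→6880, (B,hash)→14840, (A,merge)→42280, (B,merge)→89640, (B,nl_idx)→205640, (A,nl)→302480 …(+1); best=6880 via (A,hash)
  {ACD}: card=20000; try (A,hash)→3800, (A,merge)→6800, (C,hash)→10840, (A,nl)→42000, (C,merge)→87440, (C,nl)→1201640; best=3800 via (A,hash)
  {BCD}: card=10000; try (C,hash)→8680, (B,hash)→9600, (B,merge)→10000, (B,nl_idx)→15600, (C,merge)→43280, (B,nl)→162000 …(+1); best=8680 via (C,hash)
  {ABCD}: card=500000; try (A,hash)→20080, (B,hash)→31000, (A,merge)→159480, (C,hash)→160080, (B,merge)→327800, (B,nl_idx)→683800 …(+4); best=20080 via (A,hash)

20080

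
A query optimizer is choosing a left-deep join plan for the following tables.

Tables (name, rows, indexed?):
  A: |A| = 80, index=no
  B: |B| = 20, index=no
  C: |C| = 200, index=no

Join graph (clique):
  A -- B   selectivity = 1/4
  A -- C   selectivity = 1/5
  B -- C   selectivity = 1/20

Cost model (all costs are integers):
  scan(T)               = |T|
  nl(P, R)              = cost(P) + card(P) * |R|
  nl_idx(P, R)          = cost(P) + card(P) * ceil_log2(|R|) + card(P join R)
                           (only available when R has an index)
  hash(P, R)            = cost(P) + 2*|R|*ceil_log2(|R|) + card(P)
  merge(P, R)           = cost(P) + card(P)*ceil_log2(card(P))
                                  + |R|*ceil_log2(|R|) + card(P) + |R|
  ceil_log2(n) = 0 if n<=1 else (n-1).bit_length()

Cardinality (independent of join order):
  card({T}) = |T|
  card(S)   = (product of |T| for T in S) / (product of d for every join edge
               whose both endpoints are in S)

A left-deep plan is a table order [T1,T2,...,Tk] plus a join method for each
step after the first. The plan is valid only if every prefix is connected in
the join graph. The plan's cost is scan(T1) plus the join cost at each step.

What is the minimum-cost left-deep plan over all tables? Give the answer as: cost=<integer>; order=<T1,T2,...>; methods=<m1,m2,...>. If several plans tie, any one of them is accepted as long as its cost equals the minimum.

Selinger DP (subsets sized 1..n):
  {A}: scan cost=80, card=80
  {B}: scan cost=20, card=20
  {C}: scan cost=200, card=200
  {AB}: card=400; try (B,hash)→360, (A,merge)→780, (B,merge)→840, (A,hash)→1160, (A,nl)→1620, (B,nl)→1680; best=360 via (B,hash)
  {AC}: card=3200; try (A,hash)→1520, (C,merge)→2520, (A,merge)→2640, (C,hash)→3360, (C,nl)→16080, (A,nl)→16200; best=1520 via (A,hash)
  {BC}: card=200; try (B,hash)→600, (C,merge)→1940, (B,merge)→2120, (C,hash)→3240, (C,nl)→4020, (B,nl)→4200; best=600 via (B,hash)
  {ABC}: card=800; try (A,hash)→1920, (A,merge)→3040, (C,hash)→3960, (B,hash)→4920, (C,merge)→6160, (A,nl)→16600 …(+3); best=1920 via (A,hash)

cost=1920; order=C,B,A; methods=hash,hash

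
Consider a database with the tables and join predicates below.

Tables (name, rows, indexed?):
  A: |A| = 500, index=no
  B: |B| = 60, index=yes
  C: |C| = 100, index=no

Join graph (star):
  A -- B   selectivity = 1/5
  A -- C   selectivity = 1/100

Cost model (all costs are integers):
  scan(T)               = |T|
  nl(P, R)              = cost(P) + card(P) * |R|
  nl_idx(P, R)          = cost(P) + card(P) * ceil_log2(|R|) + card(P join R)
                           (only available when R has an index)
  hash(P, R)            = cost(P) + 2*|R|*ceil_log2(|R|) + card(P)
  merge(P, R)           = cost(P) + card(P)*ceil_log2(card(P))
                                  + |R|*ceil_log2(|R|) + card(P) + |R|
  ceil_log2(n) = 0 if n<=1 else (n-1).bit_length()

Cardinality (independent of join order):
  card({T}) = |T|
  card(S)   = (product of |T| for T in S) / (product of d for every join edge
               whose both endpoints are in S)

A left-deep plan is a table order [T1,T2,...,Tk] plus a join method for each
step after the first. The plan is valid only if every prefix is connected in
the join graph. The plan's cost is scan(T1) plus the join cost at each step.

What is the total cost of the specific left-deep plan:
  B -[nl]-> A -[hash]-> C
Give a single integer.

37460

step 1: scan B: cost=60, card=60
step 2: join A via nl
    card(P join A) = 60*500/(5) = 6000
    cost = 60 + 60*500 = 30060
step 3: join C via hash
    card(P join C) = 6000*100/(100) = 6000
    cost = 30060 + 2*100*7 + 6000 = 37460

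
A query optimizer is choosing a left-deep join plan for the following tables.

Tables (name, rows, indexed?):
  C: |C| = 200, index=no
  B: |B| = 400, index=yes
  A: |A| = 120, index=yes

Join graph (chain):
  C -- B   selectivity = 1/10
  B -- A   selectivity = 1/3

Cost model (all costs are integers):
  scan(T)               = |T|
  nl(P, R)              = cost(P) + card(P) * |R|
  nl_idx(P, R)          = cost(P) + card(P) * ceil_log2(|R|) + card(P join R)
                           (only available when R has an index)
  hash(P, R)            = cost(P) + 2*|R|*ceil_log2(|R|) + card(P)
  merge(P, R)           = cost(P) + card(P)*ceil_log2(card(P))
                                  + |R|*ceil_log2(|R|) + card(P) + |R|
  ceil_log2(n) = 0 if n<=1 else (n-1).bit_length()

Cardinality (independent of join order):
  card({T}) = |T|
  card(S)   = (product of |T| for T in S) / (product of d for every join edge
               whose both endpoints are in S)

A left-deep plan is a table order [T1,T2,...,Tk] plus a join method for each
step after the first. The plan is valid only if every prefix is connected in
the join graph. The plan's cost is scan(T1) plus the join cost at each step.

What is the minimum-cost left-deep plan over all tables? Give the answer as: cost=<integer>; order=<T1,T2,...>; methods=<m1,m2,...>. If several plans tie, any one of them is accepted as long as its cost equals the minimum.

Selinger DP (subsets sized 1..n):
  {C}: scan cost=200, card=200
  {B}: scan cost=400, card=400
  {A}: scan cost=120, card=120
  {BC}: card=8000; try (C,hash)→4000, (B,merge)→6000, (C,merge)→6200, (B,hash)→7600, (B,nl_idx)→10000, (B,nl)→80200 …(+1); best=4000 via (C,hash)
  {AB}: card=16000; try (A,hash)→2480, (B,merge)→5080, (A,merge)→5360, (B,hash)→7440, (B,nl_idx)→17200, (A,nl_idx)→19200 …(+2); best=2480 via (A,hash)
  {ABC}: card=320000; try (A,hash)→13680, (C,hash)→21680, (A,merge)→116960, (C,merge)→244280, (A,nl_idx)→380000, (A,nl)→964000 …(+1); best=13680 via (A,hash)

cost=13680; order=B,C,A; methods=hash,hash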